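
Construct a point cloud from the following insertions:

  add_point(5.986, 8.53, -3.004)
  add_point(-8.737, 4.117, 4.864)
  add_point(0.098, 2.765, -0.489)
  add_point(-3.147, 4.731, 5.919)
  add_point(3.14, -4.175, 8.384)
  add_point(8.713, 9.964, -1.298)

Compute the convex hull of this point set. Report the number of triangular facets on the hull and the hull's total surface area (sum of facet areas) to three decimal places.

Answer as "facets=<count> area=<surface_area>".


facets=8 area=335.211

Points on the hull: [0, 1, 2, 3, 4, 5] (6 of 6).

Triangle areas on the boundary:
  f1: (p0, p5, p1) → 25.5214
  f2: (p0, p4, p5) → 30.2828
  f3: (p2, p4, p1) → 60.5209
  f4: (p2, p0, p1) → 34.3830
  f5: (p2, p0, p4) → 45.0931
  f6: (p3, p5, p1) → 29.0492
  f7: (p3, p4, p1) → 27.6037
  f8: (p3, p4, p5) → 82.7571
Σ area = 335.211

Check V−E+F: 6 − 12 + 8 = 2.


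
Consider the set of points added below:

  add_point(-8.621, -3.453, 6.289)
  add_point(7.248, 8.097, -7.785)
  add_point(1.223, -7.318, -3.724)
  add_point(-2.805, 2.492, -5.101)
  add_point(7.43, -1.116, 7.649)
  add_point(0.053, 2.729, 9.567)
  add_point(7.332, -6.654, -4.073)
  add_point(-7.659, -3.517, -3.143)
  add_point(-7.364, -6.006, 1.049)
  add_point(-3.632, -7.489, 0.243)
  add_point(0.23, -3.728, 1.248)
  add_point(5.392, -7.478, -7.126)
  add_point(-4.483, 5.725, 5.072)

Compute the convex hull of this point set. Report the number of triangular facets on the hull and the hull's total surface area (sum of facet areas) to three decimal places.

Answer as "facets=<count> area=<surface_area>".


facets=18 area=852.661

Points on the hull: [0, 1, 3, 4, 5, 6, 7, 8, 9, 11, 12] (11 of 13).

Facet areas (half cross-product norm):
  f1: (p9, p4, p0) → 64.6112
  f2: (p7, p12, p0) → 47.4956
  f3: (p7, p11, p9) → 37.9807
  f4: (p6, p1, p4) → 96.7394
  f5: (p6, p11, p1) → 28.2140
  f6: (p6, p9, p4) → 73.2088
  f7: (p6, p11, p9) → 21.4671
  f8: (p5, p1, p4) → 76.6463
  f9: (p5, p12, p1) → 61.6756
  f10: (p5, p4, p0) → 44.4432
  f11: (p5, p12, p0) → 35.0548
  f12: (p8, p9, p0) → 10.4307
  f13: (p8, p7, p0) → 12.4086
  f14: (p8, p7, p9) → 9.9776
  f15: (p3, p12, p1) → 62.5107
  f16: (p3, p7, p12) → 42.8366
  f17: (p3, p11, p1) → 75.5339
  f18: (p3, p7, p11) → 51.4258
Σ area = 852.661

Euler characteristic 11−27+18 = 2 ✓


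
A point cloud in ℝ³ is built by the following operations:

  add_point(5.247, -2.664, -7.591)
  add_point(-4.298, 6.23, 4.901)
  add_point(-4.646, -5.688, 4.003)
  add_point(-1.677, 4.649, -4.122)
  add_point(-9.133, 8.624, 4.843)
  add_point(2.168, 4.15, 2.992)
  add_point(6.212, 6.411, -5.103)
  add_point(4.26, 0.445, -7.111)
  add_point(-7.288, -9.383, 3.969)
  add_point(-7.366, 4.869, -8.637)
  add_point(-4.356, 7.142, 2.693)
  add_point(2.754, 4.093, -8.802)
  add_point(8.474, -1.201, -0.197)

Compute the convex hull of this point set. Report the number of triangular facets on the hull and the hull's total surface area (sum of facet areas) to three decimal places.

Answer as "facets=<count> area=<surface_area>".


facets=16 area=795.312

10 of the 13 inputs are extreme points: [0, 1, 2, 4, 5, 6, 8, 9, 11, 12].

Per-facet area ½‖(b−a)×(c−a)‖:
  f1: (p9, p8, p4) → 120.9350
  f2: (p1, p8, p4) → 41.4099
  f3: (p0, p8, p12) → 73.0455
  f4: (p0, p9, p8) → 126.2600
  f5: (p0, p9, p11) → 33.8370
  f6: (p5, p1, p4) → 5.9931
  f7: (p2, p1, p8) → 15.2167
  f8: (p2, p5, p1) → 40.3999
  f9: (p2, p8, p12) → 20.7372
  f10: (p2, p5, p12) → 53.1297
  f11: (p6, p5, p12) → 36.3904
  f12: (p6, p0, p12) → 34.6589
  f13: (p6, p0, p11) → 20.2956
  f14: (p6, p5, p4) → 51.4600
  f15: (p6, p9, p4) → 98.4463
  f16: (p6, p9, p11) → 23.0971
Σ area = 795.312

Euler: V−E+F = 10−24+16 = 2.


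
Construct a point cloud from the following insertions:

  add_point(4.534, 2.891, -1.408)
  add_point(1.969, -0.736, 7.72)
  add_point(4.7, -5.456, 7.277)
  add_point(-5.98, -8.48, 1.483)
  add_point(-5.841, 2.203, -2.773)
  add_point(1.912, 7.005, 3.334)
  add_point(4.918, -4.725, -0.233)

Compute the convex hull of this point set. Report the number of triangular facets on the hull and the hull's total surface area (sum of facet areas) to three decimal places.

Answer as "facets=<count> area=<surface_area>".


Extreme-point indices: [0, 1, 2, 3, 4, 5, 6] — 7 of 7 on the boundary.

Triangle areas on the boundary:
  f1: (p4, p6, p3) → 62.3856
  f2: (p2, p6, p3) → 43.0538
  f3: (p0, p4, p6) → 40.4567
  f4: (p0, p4, p5) → 34.5328
  f5: (p0, p2, p6) → 28.2290
  f6: (p0, p2, p5) → 40.8547
  f7: (p1, p2, p3) → 33.6930
  f8: (p1, p2, p5) → 17.0442
  f9: (p1, p4, p3) → 67.3635
  f10: (p1, p4, p5) → 48.5731
Σ area = 416.186

Euler characteristic 7−15+10 = 2 ✓

facets=10 area=416.186


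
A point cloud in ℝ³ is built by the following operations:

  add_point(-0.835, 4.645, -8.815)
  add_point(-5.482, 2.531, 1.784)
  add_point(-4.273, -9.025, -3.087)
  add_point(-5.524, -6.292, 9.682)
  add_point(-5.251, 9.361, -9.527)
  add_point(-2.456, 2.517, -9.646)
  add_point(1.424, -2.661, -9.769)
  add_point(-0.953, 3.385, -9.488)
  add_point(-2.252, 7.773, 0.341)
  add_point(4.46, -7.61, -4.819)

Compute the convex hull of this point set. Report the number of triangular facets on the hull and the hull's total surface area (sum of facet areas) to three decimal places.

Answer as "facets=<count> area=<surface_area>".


facets=16 area=637.635

10 of the 10 inputs are extreme points: [0, 1, 2, 3, 4, 5, 6, 7, 8, 9].

Per-facet area ½‖(b−a)×(c−a)‖:
  f1: (p2, p9, p3) → 57.3008
  f2: (p2, p4, p3) → 127.0104
  f3: (p8, p9, p3) → 132.1170
  f4: (p6, p2, p9) → 33.9527
  f5: (p1, p4, p3) → 22.9534
  f6: (p1, p8, p3) → 23.8186
  f7: (p1, p8, p4) → 32.3621
  f8: (p5, p2, p4) → 33.4147
  f9: (p5, p6, p4) → 6.0424
  f10: (p5, p6, p2) → 34.7308
  f11: (p0, p8, p4) → 30.9437
  f12: (p0, p8, p9) → 67.9776
  f13: (p0, p6, p9) → 22.3097
  f14: (p7, p6, p4) → 6.0030
  f15: (p7, p0, p4) → 3.9489
  f16: (p7, p0, p6) → 2.7486
Σ area = 637.635

Check V−E+F: 10 − 24 + 16 = 2.


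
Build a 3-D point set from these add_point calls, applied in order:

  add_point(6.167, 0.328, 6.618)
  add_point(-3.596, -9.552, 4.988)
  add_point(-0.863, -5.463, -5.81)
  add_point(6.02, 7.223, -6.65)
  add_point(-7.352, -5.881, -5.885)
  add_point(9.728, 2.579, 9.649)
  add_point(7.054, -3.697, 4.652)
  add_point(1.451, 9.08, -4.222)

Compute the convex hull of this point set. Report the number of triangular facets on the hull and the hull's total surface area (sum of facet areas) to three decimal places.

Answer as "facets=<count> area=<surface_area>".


7 of the 8 inputs are extreme points: [1, 2, 3, 4, 5, 6, 7].

Facet areas (half cross-product norm):
  f1: (p3, p7, p4) → 47.7463
  f2: (p3, p7, p5) → 47.1673
  f3: (p6, p3, p5) → 66.4292
  f4: (p1, p7, p4) → 105.2661
  f5: (p1, p7, p5) → 154.7539
  f6: (p1, p6, p5) → 40.4108
  f7: (p2, p3, p4) → 39.8384
  f8: (p2, p6, p3) → 89.4309
  f9: (p2, p1, p4) → 37.4375
  f10: (p2, p1, p6) → 66.3294
Σ area = 694.810

Euler characteristic 7−15+10 = 2 ✓

facets=10 area=694.810


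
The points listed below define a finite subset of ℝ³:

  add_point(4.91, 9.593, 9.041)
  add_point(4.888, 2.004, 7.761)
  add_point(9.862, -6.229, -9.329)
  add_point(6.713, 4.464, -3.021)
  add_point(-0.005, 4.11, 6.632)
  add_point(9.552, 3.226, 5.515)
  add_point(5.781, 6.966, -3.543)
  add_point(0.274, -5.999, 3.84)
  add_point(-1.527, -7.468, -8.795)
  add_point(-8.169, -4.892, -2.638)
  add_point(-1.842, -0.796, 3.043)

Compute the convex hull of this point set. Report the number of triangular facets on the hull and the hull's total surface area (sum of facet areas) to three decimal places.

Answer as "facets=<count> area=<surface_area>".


facets=14 area=796.799

Extreme-point indices: [0, 1, 2, 4, 5, 6, 7, 8, 9] — 9 of 11 on the boundary.

Per-facet area ½‖(b−a)×(c−a)‖:
  f1: (p7, p8, p9) → 49.4637
  f2: (p7, p8, p2) → 73.2554
  f3: (p6, p0, p9) → 118.0353
  f4: (p6, p8, p9) → 79.3916
  f5: (p6, p8, p2) → 84.2477
  f6: (p4, p0, p9) → 19.4939
  f7: (p4, p7, p9) → 56.0780
  f8: (p5, p7, p2) → 102.4464
  f9: (p5, p6, p2) → 78.3768
  f10: (p5, p6, p0) → 45.0783
  f11: (p1, p5, p0) → 20.2079
  f12: (p1, p5, p7) → 24.2036
  f13: (p1, p4, p0) → 19.6729
  f14: (p1, p4, p7) → 26.8478
Σ area = 796.799

Check V−E+F: 9 − 21 + 14 = 2.


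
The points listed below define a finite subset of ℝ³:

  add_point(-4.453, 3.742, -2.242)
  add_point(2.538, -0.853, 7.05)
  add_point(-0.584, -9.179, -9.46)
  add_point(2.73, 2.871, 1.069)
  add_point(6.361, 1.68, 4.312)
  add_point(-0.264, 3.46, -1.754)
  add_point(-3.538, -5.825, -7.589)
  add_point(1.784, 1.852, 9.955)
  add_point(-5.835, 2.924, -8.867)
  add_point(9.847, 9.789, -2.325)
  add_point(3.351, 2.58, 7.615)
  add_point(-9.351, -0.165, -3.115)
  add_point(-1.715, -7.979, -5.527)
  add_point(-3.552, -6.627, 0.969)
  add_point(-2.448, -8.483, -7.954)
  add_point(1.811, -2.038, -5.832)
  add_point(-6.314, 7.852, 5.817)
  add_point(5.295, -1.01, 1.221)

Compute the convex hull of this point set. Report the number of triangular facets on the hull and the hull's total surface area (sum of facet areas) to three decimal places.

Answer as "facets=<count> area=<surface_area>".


Extreme-point indices: [1, 2, 4, 7, 8, 9, 11, 13, 14, 16, 17] — 11 of 18 on the boundary.

Triangle areas on the boundary:
  f1: (p16, p7, p9) → 89.4372
  f2: (p8, p2, p9) → 120.9892
  f3: (p8, p16, p11) → 45.2071
  f4: (p8, p16, p9) → 128.1329
  f5: (p13, p16, p11) → 59.3847
  f6: (p13, p16, p7) → 71.8104
  f7: (p4, p7, p9) → 30.5642
  f8: (p14, p13, p11) → 43.1100
  f9: (p14, p13, p2) → 7.7943
  f10: (p14, p8, p11) → 41.8782
  f11: (p14, p8, p2) → 13.4261
  f12: (p17, p2, p9) → 81.1530
  f13: (p17, p4, p9) → 23.2442
  f14: (p1, p4, p7) → 10.6046
  f15: (p1, p17, p4) → 11.2420
  f16: (p1, p13, p7) → 15.2489
  f17: (p1, p13, p2) → 49.2901
  f18: (p1, p17, p2) → 40.9876
Σ area = 883.504

Euler characteristic 11−27+18 = 2 ✓

facets=18 area=883.504


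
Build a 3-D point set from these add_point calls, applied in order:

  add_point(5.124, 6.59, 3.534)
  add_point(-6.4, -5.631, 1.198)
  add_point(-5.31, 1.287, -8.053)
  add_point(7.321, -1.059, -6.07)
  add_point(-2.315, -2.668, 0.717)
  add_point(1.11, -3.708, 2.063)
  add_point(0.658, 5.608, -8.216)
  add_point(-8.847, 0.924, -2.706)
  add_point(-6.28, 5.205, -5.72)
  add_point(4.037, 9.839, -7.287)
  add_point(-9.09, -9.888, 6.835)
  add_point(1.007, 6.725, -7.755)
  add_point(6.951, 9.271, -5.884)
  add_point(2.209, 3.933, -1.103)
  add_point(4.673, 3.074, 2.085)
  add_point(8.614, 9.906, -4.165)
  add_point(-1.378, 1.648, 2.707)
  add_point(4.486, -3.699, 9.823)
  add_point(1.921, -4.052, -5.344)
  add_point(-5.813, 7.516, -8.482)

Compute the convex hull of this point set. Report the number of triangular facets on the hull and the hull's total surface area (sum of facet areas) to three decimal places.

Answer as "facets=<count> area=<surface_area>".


Hull vertices (14/20): indices [0, 2, 3, 6, 7, 8, 9, 10, 12, 15, 16, 17, 18, 19].

Triangle areas on the boundary:
  f1: (p3, p17, p15) → 91.6327
  f2: (p0, p17, p10) → 87.8865
  f3: (p0, p17, p15) → 34.7785
  f4: (p9, p0, p15) → 24.8485
  f5: (p9, p0, p19) → 57.2710
  f6: (p18, p17, p10) → 109.5873
  f7: (p18, p3, p17) → 47.7853
  f8: (p18, p2, p10) → 81.4245
  f9: (p18, p2, p3) → 27.2056
  f10: (p7, p2, p10) → 36.9536
  f11: (p7, p2, p19) → 20.0634
  f12: (p12, p3, p15) → 12.4023
  f13: (p12, p9, p15) → 2.1482
  f14: (p12, p9, p3) → 16.6414
  f15: (p6, p2, p3) → 35.2249
  f16: (p6, p9, p3) → 26.4897
  f17: (p6, p2, p19) → 19.7228
  f18: (p6, p9, p19) → 17.1663
  f19: (p16, p0, p10) → 28.9875
  f20: (p16, p7, p10) → 63.3283
  f21: (p16, p7, p0) → 25.3137
  f22: (p8, p0, p19) → 25.3946
  f23: (p8, p7, p19) → 4.2240
  f24: (p8, p7, p0) → 42.8523
Σ area = 939.333

Euler characteristic 14−36+24 = 2 ✓

facets=24 area=939.333


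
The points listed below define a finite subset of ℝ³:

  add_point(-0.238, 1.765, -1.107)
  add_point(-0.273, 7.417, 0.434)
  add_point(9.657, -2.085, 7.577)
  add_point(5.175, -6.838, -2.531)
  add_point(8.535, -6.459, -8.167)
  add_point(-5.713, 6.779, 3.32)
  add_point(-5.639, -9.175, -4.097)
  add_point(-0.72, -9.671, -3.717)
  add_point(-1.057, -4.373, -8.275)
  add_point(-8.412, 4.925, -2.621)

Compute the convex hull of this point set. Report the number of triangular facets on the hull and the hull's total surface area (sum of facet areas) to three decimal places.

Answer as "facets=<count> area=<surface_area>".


Extreme-point indices: [1, 2, 3, 4, 5, 6, 7, 8, 9] — 9 of 10 on the boundary.

Per-facet area ½‖(b−a)×(c−a)‖:
  f1: (p1, p8, p9) → 58.5927
  f2: (p5, p1, p9) → 20.9892
  f3: (p5, p1, p2) → 45.9572
  f4: (p3, p7, p2) → 30.4509
  f5: (p6, p7, p2) → 33.6855
  f6: (p6, p5, p2) → 150.6163
  f7: (p6, p5, p9) → 47.0389
  f8: (p6, p8, p9) → 51.1146
  f9: (p4, p1, p8) → 71.5961
  f10: (p4, p3, p7) → 20.6584
  f11: (p4, p1, p2) → 120.0316
  f12: (p4, p3, p2) → 34.0903
  f13: (p4, p6, p7) → 16.2959
  f14: (p4, p6, p8) → 34.6648
Σ area = 735.782

Euler: V−E+F = 9−21+14 = 2.

facets=14 area=735.782


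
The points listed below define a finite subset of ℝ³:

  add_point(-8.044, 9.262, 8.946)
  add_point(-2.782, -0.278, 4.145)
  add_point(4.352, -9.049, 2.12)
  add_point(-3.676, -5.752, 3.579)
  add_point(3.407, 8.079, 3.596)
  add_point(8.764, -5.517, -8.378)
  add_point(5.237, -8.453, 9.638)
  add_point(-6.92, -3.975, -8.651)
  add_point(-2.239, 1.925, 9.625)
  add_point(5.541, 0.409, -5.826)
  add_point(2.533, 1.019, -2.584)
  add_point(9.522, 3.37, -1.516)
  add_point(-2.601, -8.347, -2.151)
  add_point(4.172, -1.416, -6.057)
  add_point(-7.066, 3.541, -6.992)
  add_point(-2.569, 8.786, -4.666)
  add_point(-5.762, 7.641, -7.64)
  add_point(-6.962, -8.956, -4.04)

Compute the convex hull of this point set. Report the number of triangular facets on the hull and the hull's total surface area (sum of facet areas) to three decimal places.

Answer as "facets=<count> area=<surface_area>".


13 of the 18 inputs are extreme points: [0, 2, 3, 4, 5, 6, 7, 8, 11, 14, 15, 16, 17].

Per-facet area ½‖(b−a)×(c−a)‖:
  f1: (p6, p5, p11) → 93.2377
  f2: (p6, p5, p2) → 26.8311
  f3: (p16, p5, p11) → 95.3911
  f4: (p16, p5, p7) → 92.3434
  f5: (p4, p6, p11) → 76.5773
  f6: (p17, p6, p2) → 40.0093
  f7: (p17, p5, p2) → 76.4260
  f8: (p17, p5, p7) → 53.3337
  f9: (p17, p7, p0) → 74.4401
  f10: (p14, p7, p0) → 55.2467
  f11: (p14, p16, p0) → 36.4207
  f12: (p14, p16, p7) → 7.8846
  f13: (p8, p4, p0) → 47.6034
  f14: (p8, p4, p6) → 64.9702
  f15: (p15, p16, p11) → 22.5224
  f16: (p15, p4, p11) → 47.2964
  f17: (p15, p16, p0) → 30.9476
  f18: (p15, p4, p0) → 63.6539
  f19: (p3, p17, p6) → 36.4157
  f20: (p3, p8, p6) → 52.9601
  f21: (p3, p17, p0) → 63.3448
  f22: (p3, p8, p0) → 40.8001
Σ area = 1198.656

Check V−E+F: 13 − 33 + 22 = 2.

facets=22 area=1198.656


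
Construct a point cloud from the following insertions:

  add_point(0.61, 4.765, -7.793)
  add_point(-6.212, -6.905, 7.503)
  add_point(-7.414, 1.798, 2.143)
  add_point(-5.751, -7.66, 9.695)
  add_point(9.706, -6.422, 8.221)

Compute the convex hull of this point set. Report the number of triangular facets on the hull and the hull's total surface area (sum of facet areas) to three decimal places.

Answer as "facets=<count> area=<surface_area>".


facets=6 area=461.364

Hull vertices (5/5): indices [0, 1, 2, 3, 4].

Area of each hull facet:
  f1: (p3, p4, p2) → 95.1367
  f2: (p0, p4, p2) → 128.0499
  f3: (p1, p3, p2) → 7.6742
  f4: (p1, p0, p2) → 57.8516
  f5: (p1, p3, p4) → 18.3499
  f6: (p1, p0, p4) → 154.3015
Σ area = 461.364

Check V−E+F: 5 − 9 + 6 = 2.


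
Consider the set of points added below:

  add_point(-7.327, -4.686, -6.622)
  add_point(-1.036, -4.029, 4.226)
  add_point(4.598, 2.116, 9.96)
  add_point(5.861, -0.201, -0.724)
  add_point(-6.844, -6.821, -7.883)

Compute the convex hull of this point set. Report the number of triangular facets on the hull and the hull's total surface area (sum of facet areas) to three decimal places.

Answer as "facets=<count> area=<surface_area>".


facets=6 area=257.016

5 of the 5 inputs are extreme points: [0, 1, 2, 3, 4].

Area of each hull facet:
  f1: (p2, p3, p0) → 78.2509
  f2: (p4, p3, p0) → 18.3508
  f3: (p1, p2, p0) → 38.0948
  f4: (p1, p4, p0) → 14.6736
  f5: (p1, p2, p3) → 43.9409
  f6: (p1, p4, p3) → 63.7049
Σ area = 257.016

Euler: V−E+F = 5−9+6 = 2.


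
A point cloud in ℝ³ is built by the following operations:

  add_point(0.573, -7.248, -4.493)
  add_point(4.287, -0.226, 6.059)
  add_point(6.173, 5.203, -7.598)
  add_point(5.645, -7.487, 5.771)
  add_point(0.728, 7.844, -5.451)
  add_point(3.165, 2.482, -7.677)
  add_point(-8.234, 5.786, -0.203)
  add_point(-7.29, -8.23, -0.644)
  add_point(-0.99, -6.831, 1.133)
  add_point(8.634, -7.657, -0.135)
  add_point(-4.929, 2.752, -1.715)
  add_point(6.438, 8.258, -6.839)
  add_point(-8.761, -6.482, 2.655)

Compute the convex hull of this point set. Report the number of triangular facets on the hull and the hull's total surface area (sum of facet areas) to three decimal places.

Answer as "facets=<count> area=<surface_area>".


facets=18 area=776.987

Hull vertices (11/13): indices [0, 1, 2, 3, 4, 5, 6, 7, 9, 11, 12].

Triangle areas on the boundary:
  f1: (p1, p11, p9) → 81.6130
  f2: (p6, p1, p12) → 86.1151
  f3: (p6, p1, p11) → 106.5459
  f4: (p3, p1, p12) → 53.0406
  f5: (p3, p1, p9) → 24.2235
  f6: (p2, p11, p9) → 17.1724
  f7: (p2, p0, p9) → 62.8301
  f8: (p7, p0, p9) → 33.1456
  f9: (p7, p3, p9) → 47.8638
  f10: (p7, p3, p12) → 28.9568
  f11: (p7, p6, p12) → 24.6636
  f12: (p5, p2, p0) → 13.0208
  f13: (p5, p7, p0) → 41.4586
  f14: (p5, p7, p6) → 93.8266
  f15: (p5, p2, p11) → 4.4765
  f16: (p4, p6, p11) → 9.6477
  f17: (p4, p5, p11) → 17.0086
  f18: (p4, p5, p6) → 31.3780
Σ area = 776.987

Euler characteristic 11−27+18 = 2 ✓


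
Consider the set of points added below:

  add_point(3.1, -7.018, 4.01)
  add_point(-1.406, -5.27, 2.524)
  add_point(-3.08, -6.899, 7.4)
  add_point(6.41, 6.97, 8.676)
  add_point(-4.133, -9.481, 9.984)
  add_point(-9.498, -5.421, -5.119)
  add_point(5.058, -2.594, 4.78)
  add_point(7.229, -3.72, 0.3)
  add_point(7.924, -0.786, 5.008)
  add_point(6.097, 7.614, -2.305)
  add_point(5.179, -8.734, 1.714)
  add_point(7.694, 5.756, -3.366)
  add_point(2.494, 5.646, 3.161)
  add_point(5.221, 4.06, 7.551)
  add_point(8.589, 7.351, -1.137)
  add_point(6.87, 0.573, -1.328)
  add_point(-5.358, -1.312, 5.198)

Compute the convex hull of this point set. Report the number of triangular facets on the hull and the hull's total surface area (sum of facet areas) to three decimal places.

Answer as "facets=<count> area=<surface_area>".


facets=18 area=798.225

Hull vertices (11/17): indices [3, 4, 5, 7, 8, 9, 10, 11, 12, 14, 16].

Triangle areas on the boundary:
  f1: (p10, p4, p5) → 95.4899
  f2: (p16, p4, p5) → 55.6005
  f3: (p8, p10, p4) → 56.2967
  f4: (p11, p9, p5) → 27.3677
  f5: (p11, p9, p14) → 3.3188
  f6: (p12, p9, p5) → 61.7630
  f7: (p12, p16, p5) → 60.0766
  f8: (p7, p8, p10) → 14.9148
  f9: (p7, p10, p5) → 46.2178
  f10: (p7, p11, p5) → 89.8131
  f11: (p7, p8, p14) → 28.4716
  f12: (p7, p11, p14) → 14.1940
  f13: (p3, p8, p4) → 66.5112
  f14: (p3, p16, p4) → 68.2571
  f15: (p3, p12, p16) → 33.9133
  f16: (p3, p8, p14) → 39.8746
  f17: (p3, p9, p14) → 13.5631
  f18: (p3, p12, p9) → 22.5807
Σ area = 798.225

Euler characteristic 11−27+18 = 2 ✓


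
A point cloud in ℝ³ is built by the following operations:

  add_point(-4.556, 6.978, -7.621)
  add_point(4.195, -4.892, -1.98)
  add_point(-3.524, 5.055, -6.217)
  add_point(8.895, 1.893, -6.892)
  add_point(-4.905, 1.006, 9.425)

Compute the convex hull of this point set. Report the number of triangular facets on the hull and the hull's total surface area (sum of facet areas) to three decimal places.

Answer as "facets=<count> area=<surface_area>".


facets=6 area=383.213

Extreme-point indices: [0, 1, 2, 3, 4] — 5 of 5 on the boundary.

Triangle areas on the boundary:
  f1: (p1, p3, p4) → 69.6316
  f2: (p0, p3, p4) → 128.6538
  f3: (p0, p1, p3) → 67.9964
  f4: (p2, p1, p4) → 96.4547
  f5: (p2, p0, p4) → 15.5624
  f6: (p2, p0, p1) → 4.9143
Σ area = 383.213

Euler characteristic 5−9+6 = 2 ✓


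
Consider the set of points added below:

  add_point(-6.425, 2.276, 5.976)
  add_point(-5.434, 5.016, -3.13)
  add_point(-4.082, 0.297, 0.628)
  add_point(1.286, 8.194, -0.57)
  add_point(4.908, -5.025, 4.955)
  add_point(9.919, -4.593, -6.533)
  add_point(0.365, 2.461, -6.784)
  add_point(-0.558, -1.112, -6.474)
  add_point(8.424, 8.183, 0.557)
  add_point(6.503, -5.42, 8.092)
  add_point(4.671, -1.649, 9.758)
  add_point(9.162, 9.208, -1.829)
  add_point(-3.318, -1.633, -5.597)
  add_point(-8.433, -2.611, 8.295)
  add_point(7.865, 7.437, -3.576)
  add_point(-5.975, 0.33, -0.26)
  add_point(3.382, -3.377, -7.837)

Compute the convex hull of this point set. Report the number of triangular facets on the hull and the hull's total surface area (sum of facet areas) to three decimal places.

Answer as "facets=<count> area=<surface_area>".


facets=26 area=858.099

Hull vertices (15/17): indices [0, 1, 3, 4, 5, 6, 8, 9, 10, 11, 12, 13, 14, 15, 16].

Triangle areas on the boundary:
  f1: (p9, p11, p5) → 105.6311
  f2: (p4, p9, p13) → 24.0148
  f3: (p4, p9, p5) → 17.1476
  f4: (p10, p9, p13) → 28.4398
  f5: (p15, p1, p13) → 16.6285
  f6: (p0, p1, p13) → 20.6833
  f7: (p0, p10, p13) → 35.5526
  f8: (p8, p9, p11) → 13.0175
  f9: (p8, p10, p9) → 30.6426
  f10: (p8, p0, p10) → 84.9368
  f11: (p3, p1, p11) → 17.2816
  f12: (p3, p0, p1) → 37.3732
  f13: (p3, p8, p11) → 9.6697
  f14: (p3, p8, p0) → 35.0216
  f15: (p14, p1, p11) → 15.8813
  f16: (p14, p6, p1) → 33.6238
  f17: (p14, p11, p5) → 12.9837
  f18: (p16, p14, p5) → 40.7856
  f19: (p16, p14, p6) → 31.4166
  f20: (p16, p4, p13) → 90.2061
  f21: (p16, p4, p5) → 41.6021
  f22: (p12, p16, p6) → 17.8358
  f23: (p12, p6, p1) → 19.1438
  f24: (p12, p16, p13) → 43.5861
  f25: (p12, p15, p1) → 16.9118
  f26: (p12, p15, p13) → 18.0812
Σ area = 858.099

Euler characteristic 15−39+26 = 2 ✓


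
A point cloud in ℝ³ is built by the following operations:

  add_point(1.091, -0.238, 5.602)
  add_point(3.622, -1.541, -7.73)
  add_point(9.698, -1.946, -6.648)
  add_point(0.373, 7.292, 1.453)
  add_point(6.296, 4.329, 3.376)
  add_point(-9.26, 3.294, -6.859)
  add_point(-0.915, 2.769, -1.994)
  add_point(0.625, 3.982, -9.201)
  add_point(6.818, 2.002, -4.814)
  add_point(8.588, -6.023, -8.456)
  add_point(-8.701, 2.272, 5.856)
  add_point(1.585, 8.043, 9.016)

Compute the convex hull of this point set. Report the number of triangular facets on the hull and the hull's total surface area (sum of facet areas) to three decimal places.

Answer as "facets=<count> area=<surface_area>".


Points on the hull: [0, 2, 3, 4, 5, 7, 8, 9, 10, 11] (10 of 12).

Per-facet area ½‖(b−a)×(c−a)‖:
  f1: (p10, p11, p5) → 75.3387
  f2: (p3, p11, p5) → 33.6259
  f3: (p3, p7, p5) → 55.4000
  f4: (p0, p10, p11) → 44.5690
  f5: (p8, p7, p2) → 18.4802
  f6: (p8, p3, p7) → 39.2714
  f7: (p9, p7, p2) → 25.1440
  f8: (p9, p0, p10) → 72.4622
  f9: (p9, p7, p5) → 54.9926
  f10: (p9, p10, p5) → 128.9378
  f11: (p4, p3, p11) → 24.6824
  f12: (p4, p8, p3) → 29.2719
  f13: (p4, p8, p2) → 18.1753
  f14: (p4, p0, p11) → 28.2056
  f15: (p4, p9, p2) → 20.0263
  f16: (p4, p9, p0) → 57.6035
Σ area = 726.187

Euler: V−E+F = 10−24+16 = 2.

facets=16 area=726.187


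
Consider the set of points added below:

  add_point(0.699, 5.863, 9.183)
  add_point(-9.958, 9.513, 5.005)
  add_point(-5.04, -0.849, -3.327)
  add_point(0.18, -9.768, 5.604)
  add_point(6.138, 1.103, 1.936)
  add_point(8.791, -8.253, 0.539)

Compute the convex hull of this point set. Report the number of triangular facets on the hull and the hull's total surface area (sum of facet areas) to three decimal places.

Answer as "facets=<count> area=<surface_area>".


facets=8 area=582.216

Extreme-point indices: [0, 1, 2, 3, 4, 5] — 6 of 6 on the boundary.

Area of each hull facet:
  f1: (p2, p3, p1) → 94.3226
  f2: (p2, p3, p5) → 68.6606
  f3: (p0, p3, p1) → 94.6300
  f4: (p0, p3, p5) → 80.9019
  f5: (p4, p2, p5) → 61.4119
  f6: (p4, p0, p5) → 36.5331
  f7: (p4, p2, p1) → 88.5464
  f8: (p4, p0, p1) → 57.2093
Σ area = 582.216

Euler: V−E+F = 6−12+8 = 2.


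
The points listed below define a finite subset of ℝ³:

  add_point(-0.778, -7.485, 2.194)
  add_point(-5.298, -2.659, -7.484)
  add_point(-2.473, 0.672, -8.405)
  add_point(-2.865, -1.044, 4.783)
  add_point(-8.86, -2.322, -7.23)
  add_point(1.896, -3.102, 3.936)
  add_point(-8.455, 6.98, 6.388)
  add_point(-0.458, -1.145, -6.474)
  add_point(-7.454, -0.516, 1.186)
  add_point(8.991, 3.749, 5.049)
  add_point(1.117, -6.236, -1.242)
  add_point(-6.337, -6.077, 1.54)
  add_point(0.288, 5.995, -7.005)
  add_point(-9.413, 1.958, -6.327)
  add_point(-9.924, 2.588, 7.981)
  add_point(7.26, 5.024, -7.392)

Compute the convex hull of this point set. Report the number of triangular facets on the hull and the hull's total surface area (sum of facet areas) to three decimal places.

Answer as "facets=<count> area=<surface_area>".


facets=24 area=848.013

Extreme-point indices: [0, 1, 2, 4, 5, 6, 7, 9, 10, 11, 12, 13, 14, 15] — 14 of 16 on the boundary.

Triangle areas on the boundary:
  f1: (p5, p9, p14) → 65.0665
  f2: (p5, p0, p14) → 37.2138
  f3: (p5, p0, p9) → 8.6762
  f4: (p10, p0, p9) → 29.0676
  f5: (p10, p4, p0) → 25.0635
  f6: (p11, p0, p14) → 29.7147
  f7: (p11, p4, p14) → 55.6376
  f8: (p11, p4, p0) → 25.5760
  f9: (p6, p9, p14) → 43.0391
  f10: (p13, p6, p12) → 71.3845
  f11: (p13, p4, p2) → 15.2194
  f12: (p13, p12, p2) → 22.1596
  f13: (p13, p4, p14) → 30.5764
  f14: (p13, p6, p14) → 33.5200
  f15: (p15, p12, p2) → 20.6230
  f16: (p15, p6, p9) → 111.9749
  f17: (p15, p6, p12) → 45.4440
  f18: (p15, p10, p9) → 80.3375
  f19: (p15, p7, p10) → 35.0471
  f20: (p1, p10, p4) → 13.1383
  f21: (p1, p7, p10) → 19.1325
  f22: (p1, p4, p2) → 6.5609
  f23: (p1, p15, p2) → 12.2415
  f24: (p1, p15, p7) → 11.5985
Σ area = 848.013

Euler: V−E+F = 14−36+24 = 2.


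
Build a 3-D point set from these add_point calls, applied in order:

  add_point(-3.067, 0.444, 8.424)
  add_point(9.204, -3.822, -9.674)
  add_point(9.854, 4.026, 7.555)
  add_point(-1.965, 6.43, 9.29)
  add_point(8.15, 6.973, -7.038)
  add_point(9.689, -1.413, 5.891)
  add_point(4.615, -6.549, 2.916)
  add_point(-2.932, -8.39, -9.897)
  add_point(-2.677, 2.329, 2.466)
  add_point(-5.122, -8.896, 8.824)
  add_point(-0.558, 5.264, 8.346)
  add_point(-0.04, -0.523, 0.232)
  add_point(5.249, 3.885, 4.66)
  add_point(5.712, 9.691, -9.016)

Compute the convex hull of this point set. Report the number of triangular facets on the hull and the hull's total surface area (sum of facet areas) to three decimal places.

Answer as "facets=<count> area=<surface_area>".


10 of the 14 inputs are extreme points: [1, 2, 3, 4, 5, 6, 7, 8, 9, 13].

Area of each hull facet:
  f1: (p3, p2, p9) → 95.3775
  f2: (p13, p3, p2) → 108.3284
  f3: (p1, p13, p7) → 90.0793
  f4: (p8, p3, p9) → 52.4307
  f5: (p8, p7, p9) → 105.3302
  f6: (p8, p13, p3) → 60.4209
  f7: (p8, p13, p7) → 127.4358
  f8: (p5, p2, p9) → 43.9611
  f9: (p5, p1, p2) → 40.3499
  f10: (p6, p7, p9) → 87.1142
  f11: (p6, p1, p7) → 82.4383
  f12: (p6, p5, p9) → 39.7472
  f13: (p6, p5, p1) → 53.3911
  f14: (p4, p13, p2) → 23.3913
  f15: (p4, p1, p2) → 83.5953
  f16: (p4, p1, p13) → 18.9456
Σ area = 1112.337

Euler characteristic 10−24+16 = 2 ✓

facets=16 area=1112.337


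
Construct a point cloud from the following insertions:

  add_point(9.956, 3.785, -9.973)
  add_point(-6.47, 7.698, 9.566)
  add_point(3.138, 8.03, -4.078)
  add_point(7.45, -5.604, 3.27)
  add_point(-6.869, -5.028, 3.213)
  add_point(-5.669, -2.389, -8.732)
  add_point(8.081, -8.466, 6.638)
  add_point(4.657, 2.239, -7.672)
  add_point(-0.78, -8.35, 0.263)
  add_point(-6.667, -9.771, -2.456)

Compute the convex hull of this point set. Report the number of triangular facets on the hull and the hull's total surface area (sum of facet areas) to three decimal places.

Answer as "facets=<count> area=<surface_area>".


7 of the 10 inputs are extreme points: [0, 1, 2, 4, 5, 6, 9].

Per-facet area ½‖(b−a)×(c−a)‖:
  f1: (p6, p1, p4) → 111.5394
  f2: (p6, p2, p0) → 98.9793
  f3: (p6, p2, p1) → 161.0498
  f4: (p5, p2, p0) → 71.5687
  f5: (p5, p1, p4) → 84.9140
  f6: (p5, p2, p1) → 119.6656
  f7: (p9, p6, p4) → 58.1108
  f8: (p9, p5, p4) → 36.0098
  f9: (p9, p6, p0) → 171.8564
  f10: (p9, p5, p0) → 74.4497
Σ area = 988.143

Check V−E+F: 7 − 15 + 10 = 2.

facets=10 area=988.143


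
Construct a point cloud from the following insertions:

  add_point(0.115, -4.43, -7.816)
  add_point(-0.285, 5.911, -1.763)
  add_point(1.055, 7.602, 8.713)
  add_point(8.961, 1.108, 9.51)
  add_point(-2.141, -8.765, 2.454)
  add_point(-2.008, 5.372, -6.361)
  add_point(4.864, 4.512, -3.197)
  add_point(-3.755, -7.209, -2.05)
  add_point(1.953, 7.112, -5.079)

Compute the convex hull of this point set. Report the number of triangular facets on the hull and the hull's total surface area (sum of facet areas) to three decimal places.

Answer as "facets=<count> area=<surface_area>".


Hull vertices (8/9): indices [0, 2, 3, 4, 5, 6, 7, 8].

Facet areas (half cross-product norm):
  f1: (p6, p0, p3) → 72.8609
  f2: (p4, p2, p7) → 44.6336
  f3: (p4, p2, p3) → 83.1135
  f4: (p4, p0, p7) → 14.4726
  f5: (p4, p0, p3) → 93.5032
  f6: (p5, p2, p7) → 103.0383
  f7: (p5, p0, p7) → 37.5260
  f8: (p8, p5, p2) → 30.2902
  f9: (p8, p2, p3) → 70.9614
  f10: (p8, p6, p3) → 19.7933
  f11: (p8, p6, p0) → 24.1081
  f12: (p8, p5, p0) → 22.2520
Σ area = 616.553

Euler characteristic 8−18+12 = 2 ✓

facets=12 area=616.553


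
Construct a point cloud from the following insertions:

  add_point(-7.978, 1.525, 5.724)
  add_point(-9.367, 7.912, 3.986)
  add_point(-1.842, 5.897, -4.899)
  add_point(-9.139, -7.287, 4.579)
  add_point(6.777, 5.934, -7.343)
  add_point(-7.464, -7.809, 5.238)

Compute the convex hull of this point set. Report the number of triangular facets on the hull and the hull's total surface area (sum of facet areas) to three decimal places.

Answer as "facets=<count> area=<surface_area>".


6 of the 6 inputs are extreme points: [0, 1, 2, 3, 4, 5].

Per-facet area ½‖(b−a)×(c−a)‖:
  f1: (p0, p4, p1) → 66.5882
  f2: (p0, p5, p4) → 93.5422
  f3: (p2, p4, p1) → 30.5160
  f4: (p3, p5, p4) → 21.5713
  f5: (p3, p2, p4) → 66.9788
  f6: (p3, p2, p1) → 88.8525
  f7: (p3, p0, p1) → 14.9879
  f8: (p3, p0, p5) → 8.3437
Σ area = 391.381

Euler characteristic 6−12+8 = 2 ✓

facets=8 area=391.381


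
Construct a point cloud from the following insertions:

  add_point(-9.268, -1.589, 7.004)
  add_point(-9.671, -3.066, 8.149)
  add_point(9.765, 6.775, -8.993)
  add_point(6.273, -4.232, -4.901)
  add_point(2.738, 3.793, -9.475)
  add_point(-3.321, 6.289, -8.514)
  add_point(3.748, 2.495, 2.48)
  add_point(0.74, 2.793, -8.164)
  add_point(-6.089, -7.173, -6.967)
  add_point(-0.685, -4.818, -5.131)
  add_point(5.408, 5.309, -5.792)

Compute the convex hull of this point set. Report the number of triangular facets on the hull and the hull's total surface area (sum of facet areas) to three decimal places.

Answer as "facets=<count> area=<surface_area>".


facets=12 area=709.502

8 of the 11 inputs are extreme points: [0, 1, 2, 3, 4, 5, 6, 8].

Per-facet area ½‖(b−a)×(c−a)‖:
  f1: (p4, p8, p2) → 28.3537
  f2: (p3, p8, p1) → 103.4298
  f3: (p3, p8, p2) → 71.3712
  f4: (p5, p4, p2) → 18.4677
  f5: (p5, p4, p8) → 45.1528
  f6: (p6, p3, p1) → 77.9902
  f7: (p6, p3, p2) → 60.6202
  f8: (p6, p5, p2) → 78.2846
  f9: (p0, p6, p1) → 11.0014
  f10: (p0, p6, p5) → 96.8827
  f11: (p0, p8, p1) → 13.9890
  f12: (p0, p5, p8) → 103.9589
Σ area = 709.502

Euler: V−E+F = 8−18+12 = 2.


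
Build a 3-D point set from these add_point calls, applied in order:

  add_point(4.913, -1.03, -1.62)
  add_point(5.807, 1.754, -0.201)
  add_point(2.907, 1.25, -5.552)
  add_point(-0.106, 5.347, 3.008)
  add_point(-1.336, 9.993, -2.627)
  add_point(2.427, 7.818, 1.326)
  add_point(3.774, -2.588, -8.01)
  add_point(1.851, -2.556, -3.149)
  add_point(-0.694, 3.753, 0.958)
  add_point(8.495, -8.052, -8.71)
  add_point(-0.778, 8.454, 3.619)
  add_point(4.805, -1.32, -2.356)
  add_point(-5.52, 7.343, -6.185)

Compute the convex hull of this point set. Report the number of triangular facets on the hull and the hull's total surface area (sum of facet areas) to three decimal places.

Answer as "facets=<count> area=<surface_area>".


11 of the 13 inputs are extreme points: [0, 1, 3, 4, 5, 6, 7, 8, 9, 10, 12].

Area of each hull facet:
  f1: (p10, p4, p12) → 16.8154
  f2: (p7, p9, p12) → 48.7967
  f3: (p6, p9, p12) → 2.6818
  f4: (p6, p4, p12) → 41.7337
  f5: (p6, p4, p9) → 21.7487
  f6: (p8, p10, p12) → 25.2100
  f7: (p8, p7, p12) → 36.9975
  f8: (p5, p10, p4) → 11.5198
  f9: (p5, p1, p10) → 10.8883
  f10: (p5, p4, p9) → 57.2895
  f11: (p5, p1, p9) → 23.6274
  f12: (p3, p8, p7) → 6.3119
  f13: (p3, p1, p10) → 8.9051
  f14: (p3, p8, p10) → 3.1830
  f15: (p0, p3, p7) → 17.4891
  f16: (p0, p7, p9) → 19.1465
  f17: (p0, p3, p1) → 11.4951
  f18: (p0, p1, p9) → 11.0685
Σ area = 374.908

Euler characteristic 11−27+18 = 2 ✓

facets=18 area=374.908


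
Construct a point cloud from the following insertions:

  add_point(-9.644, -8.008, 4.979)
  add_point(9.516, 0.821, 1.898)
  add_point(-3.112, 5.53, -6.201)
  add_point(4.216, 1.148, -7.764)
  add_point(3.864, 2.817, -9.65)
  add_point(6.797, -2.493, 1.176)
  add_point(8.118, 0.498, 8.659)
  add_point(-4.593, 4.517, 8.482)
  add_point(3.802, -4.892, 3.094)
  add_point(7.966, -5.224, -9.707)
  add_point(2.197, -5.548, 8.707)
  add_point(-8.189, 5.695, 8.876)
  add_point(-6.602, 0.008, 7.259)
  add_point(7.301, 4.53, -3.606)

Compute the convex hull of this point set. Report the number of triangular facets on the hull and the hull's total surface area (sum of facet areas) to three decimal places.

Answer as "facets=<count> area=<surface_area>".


Hull vertices (9/14): indices [0, 1, 2, 4, 6, 9, 10, 11, 13].

Per-facet area ½‖(b−a)×(c−a)‖:
  f1: (p2, p11, p0) → 110.7165
  f2: (p2, p9, p0) → 147.3167
  f3: (p10, p11, p0) → 84.4969
  f4: (p10, p9, p0) → 122.1197
  f5: (p13, p9, p1) → 40.2652
  f6: (p13, p2, p11) → 85.4548
  f7: (p6, p10, p11) → 64.6870
  f8: (p6, p13, p1) → 16.5196
  f9: (p6, p13, p11) → 109.5800
  f10: (p6, p9, p1) → 26.3016
  f11: (p6, p10, p9) → 79.5372
  f12: (p4, p2, p9) → 27.2559
  f13: (p4, p13, p9) → 32.3205
  f14: (p4, p13, p2) → 29.4978
Σ area = 976.069

Check V−E+F: 9 − 21 + 14 = 2.

facets=14 area=976.069


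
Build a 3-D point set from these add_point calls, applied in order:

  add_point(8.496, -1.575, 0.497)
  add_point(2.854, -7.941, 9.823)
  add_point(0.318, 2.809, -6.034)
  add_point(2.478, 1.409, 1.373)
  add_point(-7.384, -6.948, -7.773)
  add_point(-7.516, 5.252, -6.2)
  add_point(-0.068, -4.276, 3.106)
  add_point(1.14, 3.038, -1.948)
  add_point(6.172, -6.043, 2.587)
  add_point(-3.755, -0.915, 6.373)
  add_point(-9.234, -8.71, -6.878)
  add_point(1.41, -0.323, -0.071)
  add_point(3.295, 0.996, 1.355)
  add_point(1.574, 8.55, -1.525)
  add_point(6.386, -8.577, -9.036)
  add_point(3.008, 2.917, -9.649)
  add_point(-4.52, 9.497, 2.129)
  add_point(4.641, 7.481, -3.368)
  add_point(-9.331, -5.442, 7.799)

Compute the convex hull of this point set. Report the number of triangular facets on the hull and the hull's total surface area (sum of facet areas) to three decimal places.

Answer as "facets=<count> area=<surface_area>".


facets=20 area=1140.457

Extreme-point indices: [0, 1, 4, 5, 8, 10, 13, 14, 15, 16, 17, 18] — 12 of 19 on the boundary.

Per-facet area ½‖(b−a)×(c−a)‖:
  f1: (p1, p16, p18) → 105.0344
  f2: (p1, p10, p18) → 94.1998
  f3: (p5, p16, p18) → 80.4657
  f4: (p5, p10, p18) → 102.1969
  f5: (p17, p5, p15) → 44.2569
  f6: (p14, p1, p10) → 143.5851
  f7: (p14, p17, p0) → 62.8511
  f8: (p14, p17, p15) → 42.4299
  f9: (p4, p5, p10) → 13.3715
  f10: (p4, p5, p15) → 67.3420
  f11: (p4, p14, p10) → 14.6400
  f12: (p4, p14, p15) → 77.0402
  f13: (p13, p1, p0) → 75.2677
  f14: (p13, p17, p0) → 18.3881
  f15: (p13, p1, p16) → 71.3269
  f16: (p13, p5, p16) → 34.2403
  f17: (p13, p17, p5) → 18.4468
  f18: (p8, p1, p0) → 15.8949
  f19: (p8, p14, p0) → 31.7314
  f20: (p8, p14, p1) → 27.7479
Σ area = 1140.457

Euler characteristic 12−30+20 = 2 ✓


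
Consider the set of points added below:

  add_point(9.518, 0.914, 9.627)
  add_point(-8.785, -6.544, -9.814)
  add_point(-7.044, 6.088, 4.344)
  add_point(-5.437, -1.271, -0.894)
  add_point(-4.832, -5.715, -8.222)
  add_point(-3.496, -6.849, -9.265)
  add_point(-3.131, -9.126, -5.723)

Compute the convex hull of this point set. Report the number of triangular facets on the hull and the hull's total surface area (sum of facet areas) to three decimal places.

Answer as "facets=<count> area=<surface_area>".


facets=6 area=507.763

Extreme-point indices: [0, 1, 2, 5, 6] — 5 of 7 on the boundary.

Triangle areas on the boundary:
  f1: (p6, p2, p1) → 68.6782
  f2: (p6, p2, p0) → 163.0673
  f3: (p5, p2, p1) → 50.3154
  f4: (p5, p2, p0) → 171.1984
  f5: (p5, p6, p1) → 11.0213
  f6: (p5, p6, p0) → 43.4824
Σ area = 507.763

Check V−E+F: 5 − 9 + 6 = 2.


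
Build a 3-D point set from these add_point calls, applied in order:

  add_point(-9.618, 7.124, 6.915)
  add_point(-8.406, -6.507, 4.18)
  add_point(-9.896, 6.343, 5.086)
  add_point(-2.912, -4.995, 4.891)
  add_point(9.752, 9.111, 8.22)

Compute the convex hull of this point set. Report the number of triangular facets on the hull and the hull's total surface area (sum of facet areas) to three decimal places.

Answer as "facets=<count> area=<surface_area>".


facets=6 area=356.248

5 of the 5 inputs are extreme points: [0, 1, 2, 3, 4].

Facet areas (half cross-product norm):
  f1: (p0, p4, p2) → 19.0318
  f2: (p0, p1, p2) → 11.7357
  f3: (p3, p4, p2) → 122.9825
  f4: (p3, p1, p2) → 36.7559
  f5: (p3, p0, p4) → 126.4689
  f6: (p3, p0, p1) → 39.2729
Σ area = 356.248

Euler characteristic 5−9+6 = 2 ✓


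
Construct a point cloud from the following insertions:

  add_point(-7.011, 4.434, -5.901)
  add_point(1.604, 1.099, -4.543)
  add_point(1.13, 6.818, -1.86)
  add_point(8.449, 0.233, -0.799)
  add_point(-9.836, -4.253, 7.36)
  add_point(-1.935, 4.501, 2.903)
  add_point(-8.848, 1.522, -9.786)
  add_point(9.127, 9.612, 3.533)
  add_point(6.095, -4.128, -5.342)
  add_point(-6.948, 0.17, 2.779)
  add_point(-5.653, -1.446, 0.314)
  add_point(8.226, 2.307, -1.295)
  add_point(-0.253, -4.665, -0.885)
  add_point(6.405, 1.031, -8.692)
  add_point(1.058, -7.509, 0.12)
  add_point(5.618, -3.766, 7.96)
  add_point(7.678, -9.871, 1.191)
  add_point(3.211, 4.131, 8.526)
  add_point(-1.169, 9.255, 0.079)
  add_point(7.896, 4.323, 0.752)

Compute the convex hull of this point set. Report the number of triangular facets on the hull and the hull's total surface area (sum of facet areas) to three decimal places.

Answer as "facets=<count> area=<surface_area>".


facets=20 area=1056.988

Extreme-point indices: [0, 3, 4, 6, 7, 8, 13, 14, 15, 16, 17, 18] — 12 of 20 on the boundary.

Per-facet area ½‖(b−a)×(c−a)‖:
  f1: (p15, p16, p4) → 71.2298
  f2: (p15, p16, p7) → 64.1072
  f3: (p18, p13, p7) → 73.8889
  f4: (p18, p13, p6) → 93.7778
  f5: (p14, p16, p4) → 31.5952
  f6: (p14, p6, p4) → 107.4422
  f7: (p14, p6, p16) → 33.6673
  f8: (p3, p16, p7) → 31.3059
  f9: (p3, p13, p7) → 40.0150
  f10: (p3, p13, p16) → 40.8192
  f11: (p8, p6, p16) → 59.6771
  f12: (p8, p13, p16) → 9.5115
  f13: (p8, p13, p6) → 47.1112
  f14: (p17, p15, p4) → 61.8569
  f15: (p17, p15, p7) → 36.9916
  f16: (p17, p18, p4) → 83.1734
  f17: (p17, p18, p7) → 46.2088
  f18: (p0, p6, p4) → 40.4508
  f19: (p0, p18, p4) → 76.9924
  f20: (p0, p18, p6) → 7.1658
Σ area = 1056.988

Check V−E+F: 12 − 30 + 20 = 2.
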